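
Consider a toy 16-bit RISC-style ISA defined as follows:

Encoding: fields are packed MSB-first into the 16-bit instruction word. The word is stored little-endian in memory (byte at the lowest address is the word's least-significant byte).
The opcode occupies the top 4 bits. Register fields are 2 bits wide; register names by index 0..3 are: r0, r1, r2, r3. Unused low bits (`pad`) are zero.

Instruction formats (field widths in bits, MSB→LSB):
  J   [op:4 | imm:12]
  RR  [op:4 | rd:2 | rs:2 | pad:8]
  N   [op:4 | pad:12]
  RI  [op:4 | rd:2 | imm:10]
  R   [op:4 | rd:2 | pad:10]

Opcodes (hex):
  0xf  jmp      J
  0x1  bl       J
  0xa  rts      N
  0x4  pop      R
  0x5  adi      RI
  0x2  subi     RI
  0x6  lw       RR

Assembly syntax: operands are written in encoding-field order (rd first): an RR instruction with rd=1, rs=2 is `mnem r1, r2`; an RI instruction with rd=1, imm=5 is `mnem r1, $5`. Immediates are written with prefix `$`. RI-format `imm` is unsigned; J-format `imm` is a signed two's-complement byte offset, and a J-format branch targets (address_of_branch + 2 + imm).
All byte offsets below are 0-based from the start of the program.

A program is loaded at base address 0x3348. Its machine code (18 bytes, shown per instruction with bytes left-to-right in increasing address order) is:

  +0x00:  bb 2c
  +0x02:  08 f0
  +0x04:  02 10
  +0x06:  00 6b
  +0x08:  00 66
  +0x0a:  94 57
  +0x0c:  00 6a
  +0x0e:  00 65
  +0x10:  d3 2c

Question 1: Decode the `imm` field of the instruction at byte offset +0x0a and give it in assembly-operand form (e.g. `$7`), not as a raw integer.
@+0a  little-endian(94 57) = 0x5794
  opcode bits[15:12]=0x5: adi/RI
  rd: (w>>10)&0x3=0x1 → r1
  imm: (w>>0)&0x3ff=0x394 → $916

$916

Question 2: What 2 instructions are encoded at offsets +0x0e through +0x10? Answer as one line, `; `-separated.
[0e] 00 65 → 0x6500
  top 4b → 0x6 → lw [RR]
  rd: (w>>10)&0x3=0x1 → r1
  rs: (w>>8)&0x3=0x1 → r1
[10] d3 2c → 0x2cd3
  top 4b → 0x2 → subi [RI]
  rd: (w>>10)&0x3=0x3 → r3
  imm: (w>>0)&0x3ff=0xd3 → $211

lw r1, r1; subi r3, $211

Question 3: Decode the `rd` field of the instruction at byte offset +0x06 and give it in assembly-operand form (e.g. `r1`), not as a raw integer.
off 0x06: read 00 6b as little → 0x6b00
  top 4b → 0x6 → lw [RR]
  rd: (w>>10)&0x3=0x2 → r2
  rs: (w>>8)&0x3=0x3 → r3

r2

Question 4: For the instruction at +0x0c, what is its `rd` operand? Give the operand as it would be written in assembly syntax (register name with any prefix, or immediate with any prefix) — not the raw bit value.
[0c] 00 6a → 0x6a00
  top 4b → 0x6 → lw [RR]
  rd@[11:10]=0x2 ⇒ r2
  rs@[9:8]=0x2 ⇒ r2

r2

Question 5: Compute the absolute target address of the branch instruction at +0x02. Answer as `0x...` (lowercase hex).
0x3354

@+02  little-endian(08 f0) = 0xf008
  op=0xf008>>12=0xf ⇒ jmp (J)
  [11:0] imm=8 = $8
  target = base 0x3348 + off 0x02 + 2 + imm 8 = 0x3354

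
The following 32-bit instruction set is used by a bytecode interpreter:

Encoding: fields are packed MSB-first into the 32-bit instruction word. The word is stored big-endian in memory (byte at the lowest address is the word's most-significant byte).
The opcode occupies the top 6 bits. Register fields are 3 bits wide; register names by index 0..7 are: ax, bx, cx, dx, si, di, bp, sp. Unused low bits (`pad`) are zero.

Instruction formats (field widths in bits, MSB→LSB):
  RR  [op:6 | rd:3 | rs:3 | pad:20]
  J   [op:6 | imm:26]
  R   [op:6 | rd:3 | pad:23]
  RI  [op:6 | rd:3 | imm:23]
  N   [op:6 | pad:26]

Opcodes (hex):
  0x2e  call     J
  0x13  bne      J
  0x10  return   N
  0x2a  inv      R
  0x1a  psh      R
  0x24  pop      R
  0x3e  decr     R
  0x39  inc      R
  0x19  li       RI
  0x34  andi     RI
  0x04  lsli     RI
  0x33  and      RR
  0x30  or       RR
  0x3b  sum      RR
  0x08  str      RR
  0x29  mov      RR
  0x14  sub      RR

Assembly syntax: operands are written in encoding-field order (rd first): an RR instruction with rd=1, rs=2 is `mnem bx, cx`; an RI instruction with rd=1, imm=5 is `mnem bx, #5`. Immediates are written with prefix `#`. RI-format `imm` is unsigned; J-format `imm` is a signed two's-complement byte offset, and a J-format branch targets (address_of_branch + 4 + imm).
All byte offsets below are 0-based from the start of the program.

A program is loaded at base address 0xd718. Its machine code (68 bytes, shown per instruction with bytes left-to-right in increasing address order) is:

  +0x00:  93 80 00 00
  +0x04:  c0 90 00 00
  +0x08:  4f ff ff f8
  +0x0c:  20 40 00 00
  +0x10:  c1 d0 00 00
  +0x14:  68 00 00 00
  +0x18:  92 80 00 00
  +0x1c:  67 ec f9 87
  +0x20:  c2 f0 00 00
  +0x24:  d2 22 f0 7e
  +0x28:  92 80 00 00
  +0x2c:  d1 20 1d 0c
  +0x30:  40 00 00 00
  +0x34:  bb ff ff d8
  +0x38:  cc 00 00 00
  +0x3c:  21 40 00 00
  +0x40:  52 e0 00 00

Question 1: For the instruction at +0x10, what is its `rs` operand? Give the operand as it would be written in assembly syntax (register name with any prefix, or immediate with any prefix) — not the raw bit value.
di

+0x10: c1 d0 00 00 ⇒ word 0xc1d00000 (big)
  opcode bits[31:26]=0x30: or/RR
  rd: (w>>23)&0x7=0x3 → dx
  rs: (w>>20)&0x7=0x5 → di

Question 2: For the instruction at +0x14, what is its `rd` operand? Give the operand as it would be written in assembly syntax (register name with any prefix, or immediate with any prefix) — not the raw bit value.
ax

@+14  big-endian(68 00 00 00) = 0x68000000
  opcode bits[31:26]=0x1a: psh/R
  rd: (w>>23)&0x7=0x0 → ax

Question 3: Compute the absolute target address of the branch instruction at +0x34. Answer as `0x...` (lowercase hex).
[34] bb ff ff d8 → 0xbbffffd8
  opcode bits[31:26]=0x2e: call/J
  [25:0] imm=67108824 (s26→-40) = #-40
  target = base 0xd718 + off 0x34 + 4 + imm -40 = 0xd728

0xd728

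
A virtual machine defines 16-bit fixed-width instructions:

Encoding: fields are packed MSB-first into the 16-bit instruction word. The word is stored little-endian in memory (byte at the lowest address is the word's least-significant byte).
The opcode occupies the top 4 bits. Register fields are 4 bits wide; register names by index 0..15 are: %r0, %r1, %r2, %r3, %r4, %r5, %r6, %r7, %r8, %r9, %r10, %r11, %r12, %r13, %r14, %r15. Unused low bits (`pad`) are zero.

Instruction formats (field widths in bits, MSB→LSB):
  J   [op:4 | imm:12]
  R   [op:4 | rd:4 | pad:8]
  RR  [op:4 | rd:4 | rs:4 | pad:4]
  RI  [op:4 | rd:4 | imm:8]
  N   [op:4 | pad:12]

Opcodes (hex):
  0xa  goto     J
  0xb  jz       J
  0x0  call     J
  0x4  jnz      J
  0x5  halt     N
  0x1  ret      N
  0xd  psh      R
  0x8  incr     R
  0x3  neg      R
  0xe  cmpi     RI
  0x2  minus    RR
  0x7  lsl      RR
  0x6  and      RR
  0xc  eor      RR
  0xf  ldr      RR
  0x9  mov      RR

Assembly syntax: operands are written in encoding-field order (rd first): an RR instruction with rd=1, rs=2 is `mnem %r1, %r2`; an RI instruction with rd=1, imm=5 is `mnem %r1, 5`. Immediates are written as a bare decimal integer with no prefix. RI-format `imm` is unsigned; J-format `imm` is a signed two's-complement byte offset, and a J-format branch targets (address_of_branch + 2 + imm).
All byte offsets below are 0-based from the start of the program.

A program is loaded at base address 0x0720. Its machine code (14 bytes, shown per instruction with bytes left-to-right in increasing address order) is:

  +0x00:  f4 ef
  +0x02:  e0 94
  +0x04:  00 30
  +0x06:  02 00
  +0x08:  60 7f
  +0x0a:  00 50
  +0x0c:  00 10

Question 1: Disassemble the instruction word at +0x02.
off 0x02: read e0 94 as little → 0x94e0
  top 4b → 0x9 → mov [RR]
  rd@[11:8]=0x4 ⇒ %r4
  rs@[7:4]=0xe ⇒ %r14

mov %r4, %r14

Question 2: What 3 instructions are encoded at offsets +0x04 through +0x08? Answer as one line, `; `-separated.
neg %r0; call 2; lsl %r15, %r6

@+04  little-endian(00 30) = 0x3000
  op=0x3000>>12=0x3 ⇒ neg (R)
  rd@[11:8]=0x0 ⇒ %r0
@+06  little-endian(02 00) = 0x0002
  op=0x0002>>12=0x0 ⇒ call (J)
  imm@[11:0]=0x2 ⇒ 2
@+08  little-endian(60 7f) = 0x7f60
  op=0x7f60>>12=0x7 ⇒ lsl (RR)
  rd@[11:8]=0xf ⇒ %r15
  rs@[7:4]=0x6 ⇒ %r6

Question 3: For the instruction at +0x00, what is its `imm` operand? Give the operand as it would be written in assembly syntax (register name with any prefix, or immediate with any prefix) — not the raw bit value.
244

off 0x00: read f4 ef as little → 0xeff4
  opcode bits[15:12]=0xe: cmpi/RI
  rd: (w>>8)&0xf=0xf → %r15
  imm: (w>>0)&0xff=0xf4 → 244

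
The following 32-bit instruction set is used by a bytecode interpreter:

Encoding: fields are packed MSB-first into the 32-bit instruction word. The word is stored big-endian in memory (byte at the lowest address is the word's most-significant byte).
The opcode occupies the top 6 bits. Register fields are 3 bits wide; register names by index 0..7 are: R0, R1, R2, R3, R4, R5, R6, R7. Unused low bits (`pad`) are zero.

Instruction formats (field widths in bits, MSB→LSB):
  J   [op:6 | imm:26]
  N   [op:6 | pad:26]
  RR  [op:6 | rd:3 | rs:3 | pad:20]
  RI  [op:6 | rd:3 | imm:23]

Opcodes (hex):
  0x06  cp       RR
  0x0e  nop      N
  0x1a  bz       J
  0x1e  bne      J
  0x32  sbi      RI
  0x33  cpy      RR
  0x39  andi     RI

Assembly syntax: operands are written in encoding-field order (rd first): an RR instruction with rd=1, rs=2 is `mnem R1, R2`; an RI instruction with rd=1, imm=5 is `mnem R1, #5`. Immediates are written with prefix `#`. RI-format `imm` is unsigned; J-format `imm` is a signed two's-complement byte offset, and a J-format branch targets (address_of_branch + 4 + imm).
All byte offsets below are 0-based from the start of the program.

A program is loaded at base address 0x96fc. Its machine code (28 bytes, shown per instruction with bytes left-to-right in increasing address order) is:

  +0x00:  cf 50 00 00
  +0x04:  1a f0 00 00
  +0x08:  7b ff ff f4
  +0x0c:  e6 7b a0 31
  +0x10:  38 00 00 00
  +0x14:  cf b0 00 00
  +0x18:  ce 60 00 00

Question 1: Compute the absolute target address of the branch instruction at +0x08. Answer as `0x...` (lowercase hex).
0x96fc

+0x08: 7b ff ff f4 ⇒ word 0x7bfffff4 (big)
  top 6b → 0x1e → bne [J]
  imm@[25:0]=0x3fffff4 (s26→-12) ⇒ #-12
  target = base 0x96fc + off 0x08 + 4 + imm -12 = 0x96fc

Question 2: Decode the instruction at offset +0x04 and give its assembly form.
off 0x04: read 1a f0 00 00 as big → 0x1af00000
  opcode bits[31:26]=0x6: cp/RR
  rd@[25:23]=0x5 ⇒ R5
  rs@[22:20]=0x7 ⇒ R7

cp R5, R7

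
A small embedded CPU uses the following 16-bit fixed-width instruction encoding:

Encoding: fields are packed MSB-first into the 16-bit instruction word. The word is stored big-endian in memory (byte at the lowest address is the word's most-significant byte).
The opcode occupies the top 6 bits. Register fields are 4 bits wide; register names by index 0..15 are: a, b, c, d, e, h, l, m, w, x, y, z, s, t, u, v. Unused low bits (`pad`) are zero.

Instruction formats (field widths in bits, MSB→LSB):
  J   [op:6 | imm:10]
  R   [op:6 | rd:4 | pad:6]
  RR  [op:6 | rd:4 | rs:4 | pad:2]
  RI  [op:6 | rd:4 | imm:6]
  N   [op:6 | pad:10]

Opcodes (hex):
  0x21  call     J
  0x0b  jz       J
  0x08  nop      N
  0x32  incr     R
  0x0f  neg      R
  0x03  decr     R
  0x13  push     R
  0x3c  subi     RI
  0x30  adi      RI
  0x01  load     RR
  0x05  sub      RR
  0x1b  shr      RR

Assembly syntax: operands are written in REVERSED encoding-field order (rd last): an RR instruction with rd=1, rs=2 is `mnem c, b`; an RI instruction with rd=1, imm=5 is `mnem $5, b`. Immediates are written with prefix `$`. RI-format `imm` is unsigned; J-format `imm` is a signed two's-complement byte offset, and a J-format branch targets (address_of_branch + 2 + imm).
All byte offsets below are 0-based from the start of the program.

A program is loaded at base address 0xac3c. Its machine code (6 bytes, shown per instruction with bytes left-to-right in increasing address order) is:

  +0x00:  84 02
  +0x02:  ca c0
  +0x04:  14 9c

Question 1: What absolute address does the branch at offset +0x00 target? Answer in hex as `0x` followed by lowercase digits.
off 0x00: read 84 02 as big → 0x8402
  op=0x8402>>10=0x21 ⇒ call (J)
  [9:0] imm=2 = $2
  target = base 0xac3c + off 0x00 + 2 + imm 2 = 0xac40

0xac40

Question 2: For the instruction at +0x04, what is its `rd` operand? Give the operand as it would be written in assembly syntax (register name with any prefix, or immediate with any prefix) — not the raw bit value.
c

+0x04: 14 9c ⇒ word 0x149c (big)
  opcode bits[15:10]=0x5: sub/RR
  rd@[9:6]=0x2 ⇒ c
  rs@[5:2]=0x7 ⇒ m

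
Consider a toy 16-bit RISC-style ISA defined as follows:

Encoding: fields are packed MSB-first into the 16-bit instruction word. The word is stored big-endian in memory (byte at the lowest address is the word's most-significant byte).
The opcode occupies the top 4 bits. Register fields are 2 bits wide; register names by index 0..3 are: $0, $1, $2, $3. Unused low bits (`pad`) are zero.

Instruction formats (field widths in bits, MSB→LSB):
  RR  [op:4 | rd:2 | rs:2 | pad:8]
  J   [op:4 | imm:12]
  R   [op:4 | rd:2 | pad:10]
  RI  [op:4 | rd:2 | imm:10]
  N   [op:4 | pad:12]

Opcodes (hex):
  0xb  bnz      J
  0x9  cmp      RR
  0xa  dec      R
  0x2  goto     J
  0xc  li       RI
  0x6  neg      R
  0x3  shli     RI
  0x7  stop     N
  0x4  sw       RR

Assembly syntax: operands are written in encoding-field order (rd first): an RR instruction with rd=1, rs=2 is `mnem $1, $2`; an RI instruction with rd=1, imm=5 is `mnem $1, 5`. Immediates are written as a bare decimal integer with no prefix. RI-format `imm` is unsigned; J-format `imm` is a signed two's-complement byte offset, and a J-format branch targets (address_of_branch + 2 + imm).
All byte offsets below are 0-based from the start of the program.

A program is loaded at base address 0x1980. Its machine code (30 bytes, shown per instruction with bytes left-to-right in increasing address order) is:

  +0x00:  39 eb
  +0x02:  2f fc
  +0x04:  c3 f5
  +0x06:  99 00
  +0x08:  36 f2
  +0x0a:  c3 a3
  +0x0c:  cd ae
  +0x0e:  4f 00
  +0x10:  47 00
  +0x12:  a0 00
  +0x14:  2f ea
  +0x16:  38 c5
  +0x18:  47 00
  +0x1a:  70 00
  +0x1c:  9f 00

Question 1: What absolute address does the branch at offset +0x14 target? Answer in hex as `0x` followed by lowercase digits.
0x1980

off 0x14: read 2f ea as big → 0x2fea
  top 4b → 0x2 → goto [J]
  imm: (w>>0)&0xfff=0xfea (s12→-22) → -22
  target = base 0x1980 + off 0x14 + 2 + imm -22 = 0x1980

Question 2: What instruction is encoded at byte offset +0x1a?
stop

+0x1a: 70 00 ⇒ word 0x7000 (big)
  op=0x7000>>12=0x7 ⇒ stop (N)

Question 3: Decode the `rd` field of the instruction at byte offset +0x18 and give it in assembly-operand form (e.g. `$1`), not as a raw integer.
+0x18: 47 00 ⇒ word 0x4700 (big)
  opcode bits[15:12]=0x4: sw/RR
  [11:10] rd=1 = $1
  [9:8] rs=3 = $3

$1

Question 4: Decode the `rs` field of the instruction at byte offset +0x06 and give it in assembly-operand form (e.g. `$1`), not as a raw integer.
$1

[06] 99 00 → 0x9900
  op=0x9900>>12=0x9 ⇒ cmp (RR)
  rd: (w>>10)&0x3=0x2 → $2
  rs: (w>>8)&0x3=0x1 → $1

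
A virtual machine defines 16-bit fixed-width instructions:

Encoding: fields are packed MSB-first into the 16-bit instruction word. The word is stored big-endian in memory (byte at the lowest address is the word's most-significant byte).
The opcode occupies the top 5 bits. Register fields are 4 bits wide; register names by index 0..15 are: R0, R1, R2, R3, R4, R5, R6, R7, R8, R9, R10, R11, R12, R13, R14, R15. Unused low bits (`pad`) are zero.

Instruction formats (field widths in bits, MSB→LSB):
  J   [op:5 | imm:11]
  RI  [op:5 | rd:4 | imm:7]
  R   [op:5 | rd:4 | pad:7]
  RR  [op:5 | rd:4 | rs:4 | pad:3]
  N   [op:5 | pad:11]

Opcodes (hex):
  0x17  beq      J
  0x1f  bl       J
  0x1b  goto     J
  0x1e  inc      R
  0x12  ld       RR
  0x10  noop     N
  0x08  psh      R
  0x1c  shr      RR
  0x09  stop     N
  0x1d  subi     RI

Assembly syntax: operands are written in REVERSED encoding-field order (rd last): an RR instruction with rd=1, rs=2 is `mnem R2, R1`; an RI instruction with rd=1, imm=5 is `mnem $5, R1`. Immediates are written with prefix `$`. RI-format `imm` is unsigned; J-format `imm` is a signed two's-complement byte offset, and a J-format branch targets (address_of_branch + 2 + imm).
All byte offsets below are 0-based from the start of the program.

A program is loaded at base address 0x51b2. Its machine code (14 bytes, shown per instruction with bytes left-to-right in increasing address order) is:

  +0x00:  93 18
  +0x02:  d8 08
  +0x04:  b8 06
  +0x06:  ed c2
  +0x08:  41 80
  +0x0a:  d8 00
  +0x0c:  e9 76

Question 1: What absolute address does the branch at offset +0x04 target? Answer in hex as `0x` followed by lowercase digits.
off 0x04: read b8 06 as big → 0xb806
  op=0xb806>>11=0x17 ⇒ beq (J)
  imm@[10:0]=0x6 ⇒ $6
  target = base 0x51b2 + off 0x04 + 2 + imm 6 = 0x51be

0x51be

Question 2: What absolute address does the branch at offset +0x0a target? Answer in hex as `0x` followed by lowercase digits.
0x51be

off 0x0a: read d8 00 as big → 0xd800
  top 5b → 0x1b → goto [J]
  imm@[10:0]=0x0 ⇒ $0
  target = base 0x51b2 + off 0x0a + 2 + imm 0 = 0x51be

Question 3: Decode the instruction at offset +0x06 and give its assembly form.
subi $66, R11

@+06  big-endian(ed c2) = 0xedc2
  op=0xedc2>>11=0x1d ⇒ subi (RI)
  rd: (w>>7)&0xf=0xb → R11
  imm: (w>>0)&0x7f=0x42 → $66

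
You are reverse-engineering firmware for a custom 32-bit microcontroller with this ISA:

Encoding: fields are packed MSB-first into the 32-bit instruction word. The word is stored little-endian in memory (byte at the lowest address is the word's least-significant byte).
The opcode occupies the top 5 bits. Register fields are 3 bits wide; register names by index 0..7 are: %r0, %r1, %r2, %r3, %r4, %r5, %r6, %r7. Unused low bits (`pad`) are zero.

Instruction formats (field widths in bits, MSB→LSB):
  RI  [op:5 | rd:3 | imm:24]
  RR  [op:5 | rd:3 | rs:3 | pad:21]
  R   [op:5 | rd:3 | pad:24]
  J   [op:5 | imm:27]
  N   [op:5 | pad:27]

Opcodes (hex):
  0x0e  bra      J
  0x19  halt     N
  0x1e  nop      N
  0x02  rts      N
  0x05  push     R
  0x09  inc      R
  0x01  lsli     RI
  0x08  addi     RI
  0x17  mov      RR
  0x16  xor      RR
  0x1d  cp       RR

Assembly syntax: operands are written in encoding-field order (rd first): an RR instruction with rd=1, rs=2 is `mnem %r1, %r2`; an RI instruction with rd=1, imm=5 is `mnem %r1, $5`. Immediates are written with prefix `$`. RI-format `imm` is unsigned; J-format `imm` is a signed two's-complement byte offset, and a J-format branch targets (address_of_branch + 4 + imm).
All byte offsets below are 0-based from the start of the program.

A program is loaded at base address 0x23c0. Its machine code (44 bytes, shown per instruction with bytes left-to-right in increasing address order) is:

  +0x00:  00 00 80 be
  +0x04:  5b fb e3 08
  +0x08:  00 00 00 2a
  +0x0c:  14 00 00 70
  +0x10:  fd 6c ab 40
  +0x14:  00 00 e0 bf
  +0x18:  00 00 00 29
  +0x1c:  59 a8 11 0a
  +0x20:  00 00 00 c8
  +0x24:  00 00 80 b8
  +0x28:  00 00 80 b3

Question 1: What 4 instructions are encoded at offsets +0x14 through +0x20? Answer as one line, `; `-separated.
mov %r7, %r7; push %r1; lsli %r2, $1157209; halt

+0x14: 00 00 e0 bf ⇒ word 0xbfe00000 (little)
  opcode bits[31:27]=0x17: mov/RR
  [26:24] rd=7 = %r7
  [23:21] rs=7 = %r7
+0x18: 00 00 00 29 ⇒ word 0x29000000 (little)
  opcode bits[31:27]=0x5: push/R
  [26:24] rd=1 = %r1
+0x1c: 59 a8 11 0a ⇒ word 0x0a11a859 (little)
  opcode bits[31:27]=0x1: lsli/RI
  [26:24] rd=2 = %r2
  [23:0] imm=1157209 = $1157209
+0x20: 00 00 00 c8 ⇒ word 0xc8000000 (little)
  opcode bits[31:27]=0x19: halt/N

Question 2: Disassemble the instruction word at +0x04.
off 0x04: read 5b fb e3 08 as little → 0x08e3fb5b
  op=0x08e3fb5b>>27=0x1 ⇒ lsli (RI)
  rd: (w>>24)&0x7=0x0 → %r0
  imm: (w>>0)&0xffffff=0xe3fb5b → $14941019

lsli %r0, $14941019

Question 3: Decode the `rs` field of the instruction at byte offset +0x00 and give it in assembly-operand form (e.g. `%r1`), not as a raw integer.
+0x00: 00 00 80 be ⇒ word 0xbe800000 (little)
  op=0xbe800000>>27=0x17 ⇒ mov (RR)
  [26:24] rd=6 = %r6
  [23:21] rs=4 = %r4

%r4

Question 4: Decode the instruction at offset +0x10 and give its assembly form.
@+10  little-endian(fd 6c ab 40) = 0x40ab6cfd
  opcode bits[31:27]=0x8: addi/RI
  rd: (w>>24)&0x7=0x0 → %r0
  imm: (w>>0)&0xffffff=0xab6cfd → $11234557

addi %r0, $11234557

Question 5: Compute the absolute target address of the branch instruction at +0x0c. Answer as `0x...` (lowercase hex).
+0x0c: 14 00 00 70 ⇒ word 0x70000014 (little)
  opcode bits[31:27]=0xe: bra/J
  imm@[26:0]=0x14 ⇒ $20
  target = base 0x23c0 + off 0x0c + 4 + imm 20 = 0x23e4

0x23e4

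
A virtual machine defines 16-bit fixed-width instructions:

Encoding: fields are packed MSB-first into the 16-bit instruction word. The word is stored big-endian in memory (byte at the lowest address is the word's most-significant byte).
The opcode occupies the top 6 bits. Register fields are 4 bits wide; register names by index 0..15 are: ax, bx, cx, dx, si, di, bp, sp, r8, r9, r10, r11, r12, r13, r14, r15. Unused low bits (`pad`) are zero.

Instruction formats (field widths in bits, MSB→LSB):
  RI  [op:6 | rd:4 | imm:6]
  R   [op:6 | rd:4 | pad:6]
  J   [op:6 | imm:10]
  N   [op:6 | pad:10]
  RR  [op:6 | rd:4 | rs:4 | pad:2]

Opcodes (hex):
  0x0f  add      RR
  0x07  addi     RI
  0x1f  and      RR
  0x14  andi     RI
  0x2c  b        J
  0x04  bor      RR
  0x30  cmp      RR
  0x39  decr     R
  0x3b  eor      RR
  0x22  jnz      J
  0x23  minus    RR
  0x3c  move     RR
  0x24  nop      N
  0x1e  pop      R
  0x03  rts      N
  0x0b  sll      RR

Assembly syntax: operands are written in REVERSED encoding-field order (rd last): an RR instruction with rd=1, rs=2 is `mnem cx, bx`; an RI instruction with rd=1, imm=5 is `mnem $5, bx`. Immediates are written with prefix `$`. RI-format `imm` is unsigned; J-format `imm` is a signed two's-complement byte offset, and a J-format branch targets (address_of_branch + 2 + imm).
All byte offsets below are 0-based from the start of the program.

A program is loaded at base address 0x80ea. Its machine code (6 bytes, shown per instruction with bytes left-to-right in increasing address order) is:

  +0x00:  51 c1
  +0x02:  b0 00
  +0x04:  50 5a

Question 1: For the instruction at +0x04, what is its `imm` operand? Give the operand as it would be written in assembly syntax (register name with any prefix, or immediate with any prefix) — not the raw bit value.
$26

@+04  big-endian(50 5a) = 0x505a
  top 6b → 0x14 → andi [RI]
  rd: (w>>6)&0xf=0x1 → bx
  imm: (w>>0)&0x3f=0x1a → $26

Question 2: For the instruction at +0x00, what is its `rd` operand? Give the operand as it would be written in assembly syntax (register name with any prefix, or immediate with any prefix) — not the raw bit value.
+0x00: 51 c1 ⇒ word 0x51c1 (big)
  opcode bits[15:10]=0x14: andi/RI
  [9:6] rd=7 = sp
  [5:0] imm=1 = $1

sp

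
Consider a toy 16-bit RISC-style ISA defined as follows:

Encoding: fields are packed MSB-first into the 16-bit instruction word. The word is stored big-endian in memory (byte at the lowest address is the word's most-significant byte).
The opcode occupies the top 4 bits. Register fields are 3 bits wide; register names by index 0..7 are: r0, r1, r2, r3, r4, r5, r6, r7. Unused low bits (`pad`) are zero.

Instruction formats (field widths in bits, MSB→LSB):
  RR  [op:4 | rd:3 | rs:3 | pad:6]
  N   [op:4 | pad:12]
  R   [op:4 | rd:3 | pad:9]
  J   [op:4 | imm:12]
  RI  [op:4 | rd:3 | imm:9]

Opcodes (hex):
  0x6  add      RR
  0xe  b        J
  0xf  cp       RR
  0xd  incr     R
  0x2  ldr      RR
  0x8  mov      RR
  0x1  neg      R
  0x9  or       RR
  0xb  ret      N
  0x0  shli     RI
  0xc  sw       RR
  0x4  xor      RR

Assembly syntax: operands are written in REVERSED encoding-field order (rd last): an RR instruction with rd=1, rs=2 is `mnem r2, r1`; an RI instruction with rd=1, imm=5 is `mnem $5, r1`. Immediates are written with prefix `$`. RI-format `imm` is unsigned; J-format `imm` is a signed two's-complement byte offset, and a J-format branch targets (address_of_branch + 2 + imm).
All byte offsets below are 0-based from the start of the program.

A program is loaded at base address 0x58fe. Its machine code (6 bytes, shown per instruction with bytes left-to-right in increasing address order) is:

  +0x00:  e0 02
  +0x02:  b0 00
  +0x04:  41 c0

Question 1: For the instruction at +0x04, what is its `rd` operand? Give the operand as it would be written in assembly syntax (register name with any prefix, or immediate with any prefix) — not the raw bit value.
r0

off 0x04: read 41 c0 as big → 0x41c0
  opcode bits[15:12]=0x4: xor/RR
  [11:9] rd=0 = r0
  [8:6] rs=7 = r7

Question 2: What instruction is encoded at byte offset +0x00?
b $2

[00] e0 02 → 0xe002
  opcode bits[15:12]=0xe: b/J
  [11:0] imm=2 = $2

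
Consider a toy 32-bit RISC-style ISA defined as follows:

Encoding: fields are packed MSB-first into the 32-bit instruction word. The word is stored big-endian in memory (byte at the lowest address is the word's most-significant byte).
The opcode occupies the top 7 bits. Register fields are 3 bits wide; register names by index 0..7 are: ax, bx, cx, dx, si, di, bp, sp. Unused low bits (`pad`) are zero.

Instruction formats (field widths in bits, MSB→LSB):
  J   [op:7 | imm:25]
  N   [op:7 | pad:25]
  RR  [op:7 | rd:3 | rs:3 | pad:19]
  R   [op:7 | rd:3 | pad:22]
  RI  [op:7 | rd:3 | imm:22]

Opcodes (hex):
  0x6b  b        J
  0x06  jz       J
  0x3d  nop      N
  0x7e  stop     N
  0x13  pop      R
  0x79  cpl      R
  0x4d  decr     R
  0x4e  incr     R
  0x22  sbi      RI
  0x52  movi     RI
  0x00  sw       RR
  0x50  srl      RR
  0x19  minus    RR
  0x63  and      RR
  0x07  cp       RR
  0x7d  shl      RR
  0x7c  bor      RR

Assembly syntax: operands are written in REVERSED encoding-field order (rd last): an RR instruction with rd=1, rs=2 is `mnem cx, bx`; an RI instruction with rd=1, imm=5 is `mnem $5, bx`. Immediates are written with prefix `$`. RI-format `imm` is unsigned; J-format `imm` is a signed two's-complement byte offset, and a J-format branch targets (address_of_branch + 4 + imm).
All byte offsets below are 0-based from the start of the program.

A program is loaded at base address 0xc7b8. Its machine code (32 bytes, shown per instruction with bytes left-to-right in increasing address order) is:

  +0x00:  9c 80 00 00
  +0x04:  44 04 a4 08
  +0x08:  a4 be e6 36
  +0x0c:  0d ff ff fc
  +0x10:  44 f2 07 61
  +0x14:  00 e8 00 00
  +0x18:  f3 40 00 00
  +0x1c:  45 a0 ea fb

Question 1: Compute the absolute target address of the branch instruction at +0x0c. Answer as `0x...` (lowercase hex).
[0c] 0d ff ff fc → 0x0dfffffc
  opcode bits[31:25]=0x6: jz/J
  imm: (w>>0)&0x1ffffff=0x1fffffc (s25→-4) → $-4
  target = base 0xc7b8 + off 0x0c + 4 + imm -4 = 0xc7c4

0xc7c4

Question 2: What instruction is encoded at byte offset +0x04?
off 0x04: read 44 04 a4 08 as big → 0x4404a408
  opcode bits[31:25]=0x22: sbi/RI
  [24:22] rd=0 = ax
  [21:0] imm=304136 = $304136

sbi $304136, ax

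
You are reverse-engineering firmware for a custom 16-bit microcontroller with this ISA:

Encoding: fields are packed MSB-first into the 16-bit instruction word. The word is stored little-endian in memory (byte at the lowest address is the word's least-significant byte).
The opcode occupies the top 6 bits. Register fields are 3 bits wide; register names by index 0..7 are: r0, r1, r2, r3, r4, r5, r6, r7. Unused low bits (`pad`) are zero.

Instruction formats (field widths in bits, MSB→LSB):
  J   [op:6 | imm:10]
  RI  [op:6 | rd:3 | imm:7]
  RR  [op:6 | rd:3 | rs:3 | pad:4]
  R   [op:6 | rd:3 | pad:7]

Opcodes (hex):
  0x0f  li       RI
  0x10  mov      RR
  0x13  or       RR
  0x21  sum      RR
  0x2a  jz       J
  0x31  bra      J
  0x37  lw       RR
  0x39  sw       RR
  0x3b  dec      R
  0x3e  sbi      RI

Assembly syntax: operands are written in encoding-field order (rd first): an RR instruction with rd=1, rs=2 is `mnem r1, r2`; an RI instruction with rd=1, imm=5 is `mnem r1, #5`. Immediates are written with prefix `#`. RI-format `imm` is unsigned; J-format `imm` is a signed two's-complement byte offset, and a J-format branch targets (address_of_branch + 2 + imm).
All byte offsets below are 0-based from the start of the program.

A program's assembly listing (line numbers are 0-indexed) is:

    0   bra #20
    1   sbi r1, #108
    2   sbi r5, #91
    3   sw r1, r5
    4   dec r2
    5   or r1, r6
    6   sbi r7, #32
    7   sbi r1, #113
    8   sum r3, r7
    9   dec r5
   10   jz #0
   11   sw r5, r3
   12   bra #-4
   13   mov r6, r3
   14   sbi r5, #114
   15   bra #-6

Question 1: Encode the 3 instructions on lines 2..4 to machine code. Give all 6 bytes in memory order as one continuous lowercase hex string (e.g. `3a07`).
dbfad0e400ed

2. sbi fields op=0x3e:6|rd=5:3|imm=91:7 → word fadbh → db fa
3. sw fields op=0x39:6|rd=1:3|rs=5:3|pad=0:4 → word e4d0h → d0 e4
4. dec fields op=0x3b:6|rd=2:3|pad=0:7 → word ed00h → 00 ed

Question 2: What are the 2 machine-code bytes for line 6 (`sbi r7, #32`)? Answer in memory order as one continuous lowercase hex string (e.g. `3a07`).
line 6 (sbi): pack op=0x3e:6|rd=7:3|imm=32:7 = 0xfba0; little→ a0 fb

a0fb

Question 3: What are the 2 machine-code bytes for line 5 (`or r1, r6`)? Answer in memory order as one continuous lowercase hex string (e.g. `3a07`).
e04c

5. or fields op=0x13:6|rd=1:3|rs=6:3|pad=0:4 → word 4ce0h → e0 4c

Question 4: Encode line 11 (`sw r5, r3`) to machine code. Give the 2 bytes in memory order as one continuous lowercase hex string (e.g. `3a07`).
b0e6

L11: sw op=0x39:6|rd=5:3|rs=3:3|pad=0:4 ⇒ 0xe6b0 ⇒ little b0 e6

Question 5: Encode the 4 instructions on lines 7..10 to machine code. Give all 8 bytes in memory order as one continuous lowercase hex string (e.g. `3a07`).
line 7 (sbi): pack op=0x3e:6|rd=1:3|imm=113:7 = 0xf8f1; little→ f1 f8
line 8 (sum): pack op=0x21:6|rd=3:3|rs=7:3|pad=0:4 = 0x85f0; little→ f0 85
line 9 (dec): pack op=0x3b:6|rd=5:3|pad=0:7 = 0xee80; little→ 80 ee
line 10 (jz): pack op=0x2a:6|imm=0:10 = 0xa800; little→ 00 a8

f1f8f08580ee00a8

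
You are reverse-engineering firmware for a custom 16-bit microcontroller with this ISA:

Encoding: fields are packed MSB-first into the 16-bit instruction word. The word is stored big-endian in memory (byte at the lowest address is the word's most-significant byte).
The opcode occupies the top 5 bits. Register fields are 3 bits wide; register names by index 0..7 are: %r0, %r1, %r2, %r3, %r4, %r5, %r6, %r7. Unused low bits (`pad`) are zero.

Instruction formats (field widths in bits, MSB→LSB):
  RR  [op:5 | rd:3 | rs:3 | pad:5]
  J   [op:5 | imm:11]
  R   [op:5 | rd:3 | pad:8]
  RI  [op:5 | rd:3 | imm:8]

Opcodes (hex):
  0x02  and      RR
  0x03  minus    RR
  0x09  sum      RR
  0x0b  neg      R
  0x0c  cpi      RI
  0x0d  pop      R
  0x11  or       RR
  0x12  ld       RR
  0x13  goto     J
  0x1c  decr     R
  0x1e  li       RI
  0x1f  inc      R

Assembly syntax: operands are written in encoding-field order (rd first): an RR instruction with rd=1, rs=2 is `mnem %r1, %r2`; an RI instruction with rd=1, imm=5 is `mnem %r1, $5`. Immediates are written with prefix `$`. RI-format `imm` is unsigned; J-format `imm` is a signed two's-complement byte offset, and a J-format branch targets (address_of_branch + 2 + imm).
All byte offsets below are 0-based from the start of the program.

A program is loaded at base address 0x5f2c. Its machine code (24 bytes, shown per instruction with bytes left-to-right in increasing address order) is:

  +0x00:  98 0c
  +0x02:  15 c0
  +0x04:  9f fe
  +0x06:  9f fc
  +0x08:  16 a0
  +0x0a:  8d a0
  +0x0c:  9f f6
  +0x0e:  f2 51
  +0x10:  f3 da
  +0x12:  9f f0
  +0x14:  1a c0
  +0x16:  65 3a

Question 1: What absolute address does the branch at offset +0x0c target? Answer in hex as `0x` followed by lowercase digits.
[0c] 9f f6 → 0x9ff6
  op=0x9ff6>>11=0x13 ⇒ goto (J)
  imm: (w>>0)&0x7ff=0x7f6 (s11→-10) → $-10
  target = base 0x5f2c + off 0x0c + 2 + imm -10 = 0x5f30

0x5f30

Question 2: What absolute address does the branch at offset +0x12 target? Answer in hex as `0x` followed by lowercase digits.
@+12  big-endian(9f f0) = 0x9ff0
  opcode bits[15:11]=0x13: goto/J
  [10:0] imm=2032 (s11→-16) = $-16
  target = base 0x5f2c + off 0x12 + 2 + imm -16 = 0x5f30

0x5f30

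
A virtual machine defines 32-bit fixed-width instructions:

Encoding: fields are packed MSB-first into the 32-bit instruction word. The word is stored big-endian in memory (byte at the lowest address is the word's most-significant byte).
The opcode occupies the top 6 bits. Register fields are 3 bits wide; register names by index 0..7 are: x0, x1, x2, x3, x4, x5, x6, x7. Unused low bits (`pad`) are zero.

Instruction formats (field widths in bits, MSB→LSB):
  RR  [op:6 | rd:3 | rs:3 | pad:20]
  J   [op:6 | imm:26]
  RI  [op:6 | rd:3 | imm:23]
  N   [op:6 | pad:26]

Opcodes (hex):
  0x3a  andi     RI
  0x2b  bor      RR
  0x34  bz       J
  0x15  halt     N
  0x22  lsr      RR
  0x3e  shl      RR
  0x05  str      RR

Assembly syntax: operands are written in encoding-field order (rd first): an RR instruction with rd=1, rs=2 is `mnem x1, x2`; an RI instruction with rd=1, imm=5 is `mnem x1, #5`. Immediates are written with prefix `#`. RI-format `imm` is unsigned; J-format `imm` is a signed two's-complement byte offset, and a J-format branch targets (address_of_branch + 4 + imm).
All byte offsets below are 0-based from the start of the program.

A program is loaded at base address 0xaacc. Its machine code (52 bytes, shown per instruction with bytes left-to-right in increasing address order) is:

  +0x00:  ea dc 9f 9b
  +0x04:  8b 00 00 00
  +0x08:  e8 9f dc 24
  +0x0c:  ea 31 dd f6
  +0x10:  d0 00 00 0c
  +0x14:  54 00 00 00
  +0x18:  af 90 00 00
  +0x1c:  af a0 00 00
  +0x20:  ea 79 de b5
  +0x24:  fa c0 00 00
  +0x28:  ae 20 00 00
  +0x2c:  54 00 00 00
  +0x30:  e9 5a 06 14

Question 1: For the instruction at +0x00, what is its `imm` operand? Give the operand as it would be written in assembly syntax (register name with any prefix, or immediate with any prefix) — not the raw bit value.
#6070171

[00] ea dc 9f 9b → 0xeadc9f9b
  opcode bits[31:26]=0x3a: andi/RI
  [25:23] rd=5 = x5
  [22:0] imm=6070171 = #6070171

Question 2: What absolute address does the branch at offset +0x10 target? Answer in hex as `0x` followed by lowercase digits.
0xaaec

[10] d0 00 00 0c → 0xd000000c
  opcode bits[31:26]=0x34: bz/J
  imm@[25:0]=0xc ⇒ #12
  target = base 0xaacc + off 0x10 + 4 + imm 12 = 0xaaec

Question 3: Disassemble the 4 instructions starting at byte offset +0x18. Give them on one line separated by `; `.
+0x18: af 90 00 00 ⇒ word 0xaf900000 (big)
  opcode bits[31:26]=0x2b: bor/RR
  [25:23] rd=7 = x7
  [22:20] rs=1 = x1
+0x1c: af a0 00 00 ⇒ word 0xafa00000 (big)
  opcode bits[31:26]=0x2b: bor/RR
  [25:23] rd=7 = x7
  [22:20] rs=2 = x2
+0x20: ea 79 de b5 ⇒ word 0xea79deb5 (big)
  opcode bits[31:26]=0x3a: andi/RI
  [25:23] rd=4 = x4
  [22:0] imm=7986869 = #7986869
+0x24: fa c0 00 00 ⇒ word 0xfac00000 (big)
  opcode bits[31:26]=0x3e: shl/RR
  [25:23] rd=5 = x5
  [22:20] rs=4 = x4

bor x7, x1; bor x7, x2; andi x4, #7986869; shl x5, x4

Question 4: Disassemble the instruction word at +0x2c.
@+2c  big-endian(54 00 00 00) = 0x54000000
  top 6b → 0x15 → halt [N]

halt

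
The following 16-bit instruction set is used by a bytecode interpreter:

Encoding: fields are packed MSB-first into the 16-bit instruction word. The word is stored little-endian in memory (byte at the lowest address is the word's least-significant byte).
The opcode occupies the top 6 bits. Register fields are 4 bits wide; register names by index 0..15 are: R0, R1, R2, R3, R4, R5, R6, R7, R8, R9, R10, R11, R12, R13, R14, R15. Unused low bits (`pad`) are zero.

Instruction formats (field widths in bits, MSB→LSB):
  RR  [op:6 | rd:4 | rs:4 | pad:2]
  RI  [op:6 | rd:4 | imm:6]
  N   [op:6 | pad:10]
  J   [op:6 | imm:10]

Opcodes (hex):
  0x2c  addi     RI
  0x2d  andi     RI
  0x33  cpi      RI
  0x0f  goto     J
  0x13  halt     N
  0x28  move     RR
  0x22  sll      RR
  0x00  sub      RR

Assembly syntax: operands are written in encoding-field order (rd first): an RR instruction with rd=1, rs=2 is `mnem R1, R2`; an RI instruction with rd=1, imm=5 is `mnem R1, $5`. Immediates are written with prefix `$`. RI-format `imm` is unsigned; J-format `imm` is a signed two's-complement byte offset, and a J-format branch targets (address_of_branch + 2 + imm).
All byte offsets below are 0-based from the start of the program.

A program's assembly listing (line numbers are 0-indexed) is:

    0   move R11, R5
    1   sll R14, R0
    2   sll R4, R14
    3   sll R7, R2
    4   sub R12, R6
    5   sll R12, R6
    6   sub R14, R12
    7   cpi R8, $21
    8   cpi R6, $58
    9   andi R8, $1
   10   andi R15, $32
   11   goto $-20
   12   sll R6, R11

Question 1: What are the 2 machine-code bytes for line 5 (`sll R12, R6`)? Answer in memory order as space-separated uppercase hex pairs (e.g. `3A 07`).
18 8B

L5: sll op=0x22:6|rd=12:4|rs=6:4|pad=0:2 ⇒ 0x8b18 ⇒ little 18 8b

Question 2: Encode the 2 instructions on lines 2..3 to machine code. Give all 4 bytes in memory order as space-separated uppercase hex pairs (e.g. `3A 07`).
2. sll fields op=0x22:6|rd=4:4|rs=14:4|pad=0:2 → word 8938h → 38 89
3. sll fields op=0x22:6|rd=7:4|rs=2:4|pad=0:2 → word 89c8h → c8 89

38 89 C8 89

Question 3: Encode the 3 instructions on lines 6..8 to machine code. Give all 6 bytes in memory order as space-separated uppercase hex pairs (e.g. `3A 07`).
B0 03 15 CE BA CD

L6: sub op=0x0:6|rd=14:4|rs=12:4|pad=0:2 ⇒ 0x03b0 ⇒ little b0 03
L7: cpi op=0x33:6|rd=8:4|imm=21:6 ⇒ 0xce15 ⇒ little 15 ce
L8: cpi op=0x33:6|rd=6:4|imm=58:6 ⇒ 0xcdba ⇒ little ba cd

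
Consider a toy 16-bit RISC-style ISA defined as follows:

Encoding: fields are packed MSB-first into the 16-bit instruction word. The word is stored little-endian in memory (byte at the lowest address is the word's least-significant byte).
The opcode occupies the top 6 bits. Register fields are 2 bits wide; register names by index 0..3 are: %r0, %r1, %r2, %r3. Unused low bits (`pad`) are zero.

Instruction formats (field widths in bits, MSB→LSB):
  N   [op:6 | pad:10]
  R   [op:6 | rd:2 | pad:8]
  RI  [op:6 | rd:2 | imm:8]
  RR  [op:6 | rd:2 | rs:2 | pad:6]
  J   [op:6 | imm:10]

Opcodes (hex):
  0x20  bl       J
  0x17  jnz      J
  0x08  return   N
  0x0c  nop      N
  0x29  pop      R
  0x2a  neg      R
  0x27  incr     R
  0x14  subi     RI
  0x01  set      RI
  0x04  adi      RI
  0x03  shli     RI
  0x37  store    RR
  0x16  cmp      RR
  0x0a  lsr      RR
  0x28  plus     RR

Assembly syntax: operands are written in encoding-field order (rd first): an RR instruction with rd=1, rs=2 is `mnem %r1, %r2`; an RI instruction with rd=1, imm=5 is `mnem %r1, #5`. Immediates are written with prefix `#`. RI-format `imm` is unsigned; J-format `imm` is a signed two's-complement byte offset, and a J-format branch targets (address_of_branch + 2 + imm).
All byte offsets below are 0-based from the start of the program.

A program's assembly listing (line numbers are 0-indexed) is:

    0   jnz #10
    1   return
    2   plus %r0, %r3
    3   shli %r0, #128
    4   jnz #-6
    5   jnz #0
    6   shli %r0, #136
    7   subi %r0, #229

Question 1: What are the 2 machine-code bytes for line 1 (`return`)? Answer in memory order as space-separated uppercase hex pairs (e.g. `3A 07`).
line 1 (return): pack op=0x8:6|pad=0:10 = 0x2000; little→ 00 20

00 20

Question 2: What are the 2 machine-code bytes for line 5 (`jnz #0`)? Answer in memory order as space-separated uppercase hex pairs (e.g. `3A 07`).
5. jnz fields op=0x17:6|imm=0:10 → word 5c00h → 00 5c

00 5C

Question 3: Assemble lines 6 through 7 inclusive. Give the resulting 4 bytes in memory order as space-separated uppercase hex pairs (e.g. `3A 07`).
88 0C E5 50

line 6 (shli): pack op=0x3:6|rd=0:2|imm=136:8 = 0x0c88; little→ 88 0c
line 7 (subi): pack op=0x14:6|rd=0:2|imm=229:8 = 0x50e5; little→ e5 50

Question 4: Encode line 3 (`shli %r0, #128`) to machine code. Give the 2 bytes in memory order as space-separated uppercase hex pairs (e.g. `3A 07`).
L3: shli op=0x3:6|rd=0:2|imm=128:8 ⇒ 0x0c80 ⇒ little 80 0c

80 0C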